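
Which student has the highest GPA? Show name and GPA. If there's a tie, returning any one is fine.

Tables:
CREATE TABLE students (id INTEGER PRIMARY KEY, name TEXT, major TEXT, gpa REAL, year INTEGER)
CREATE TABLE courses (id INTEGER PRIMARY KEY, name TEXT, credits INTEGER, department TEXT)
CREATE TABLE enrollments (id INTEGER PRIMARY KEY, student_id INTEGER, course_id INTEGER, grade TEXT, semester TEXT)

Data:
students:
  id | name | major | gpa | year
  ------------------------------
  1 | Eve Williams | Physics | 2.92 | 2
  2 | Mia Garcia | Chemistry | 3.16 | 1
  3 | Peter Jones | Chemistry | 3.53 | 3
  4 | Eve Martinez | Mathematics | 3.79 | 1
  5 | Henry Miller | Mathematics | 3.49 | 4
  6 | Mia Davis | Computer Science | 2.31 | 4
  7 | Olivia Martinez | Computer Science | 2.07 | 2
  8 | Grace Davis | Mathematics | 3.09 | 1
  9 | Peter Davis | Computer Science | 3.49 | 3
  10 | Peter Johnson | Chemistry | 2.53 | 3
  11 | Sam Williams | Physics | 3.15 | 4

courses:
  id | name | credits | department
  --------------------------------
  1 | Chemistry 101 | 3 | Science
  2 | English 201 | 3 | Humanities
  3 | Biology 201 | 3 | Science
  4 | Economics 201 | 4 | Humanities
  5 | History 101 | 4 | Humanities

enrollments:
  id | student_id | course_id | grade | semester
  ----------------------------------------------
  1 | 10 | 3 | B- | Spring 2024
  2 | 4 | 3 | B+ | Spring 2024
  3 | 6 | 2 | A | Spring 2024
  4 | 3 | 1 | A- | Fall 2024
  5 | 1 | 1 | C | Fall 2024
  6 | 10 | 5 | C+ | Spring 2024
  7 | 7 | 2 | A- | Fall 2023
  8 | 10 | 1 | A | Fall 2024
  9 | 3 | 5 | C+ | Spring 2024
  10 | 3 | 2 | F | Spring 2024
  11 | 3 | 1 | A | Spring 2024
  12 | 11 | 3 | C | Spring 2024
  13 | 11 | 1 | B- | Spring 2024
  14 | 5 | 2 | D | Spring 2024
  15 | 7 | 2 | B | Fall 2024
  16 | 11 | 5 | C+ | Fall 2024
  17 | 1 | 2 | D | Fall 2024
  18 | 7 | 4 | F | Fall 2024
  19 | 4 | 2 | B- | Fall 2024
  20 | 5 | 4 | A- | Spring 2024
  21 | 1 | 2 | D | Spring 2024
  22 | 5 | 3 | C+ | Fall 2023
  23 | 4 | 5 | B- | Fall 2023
SELECT name, gpa FROM students ORDER BY gpa DESC LIMIT 1

Execution result:
name | gpa
Eve Martinez | 3.79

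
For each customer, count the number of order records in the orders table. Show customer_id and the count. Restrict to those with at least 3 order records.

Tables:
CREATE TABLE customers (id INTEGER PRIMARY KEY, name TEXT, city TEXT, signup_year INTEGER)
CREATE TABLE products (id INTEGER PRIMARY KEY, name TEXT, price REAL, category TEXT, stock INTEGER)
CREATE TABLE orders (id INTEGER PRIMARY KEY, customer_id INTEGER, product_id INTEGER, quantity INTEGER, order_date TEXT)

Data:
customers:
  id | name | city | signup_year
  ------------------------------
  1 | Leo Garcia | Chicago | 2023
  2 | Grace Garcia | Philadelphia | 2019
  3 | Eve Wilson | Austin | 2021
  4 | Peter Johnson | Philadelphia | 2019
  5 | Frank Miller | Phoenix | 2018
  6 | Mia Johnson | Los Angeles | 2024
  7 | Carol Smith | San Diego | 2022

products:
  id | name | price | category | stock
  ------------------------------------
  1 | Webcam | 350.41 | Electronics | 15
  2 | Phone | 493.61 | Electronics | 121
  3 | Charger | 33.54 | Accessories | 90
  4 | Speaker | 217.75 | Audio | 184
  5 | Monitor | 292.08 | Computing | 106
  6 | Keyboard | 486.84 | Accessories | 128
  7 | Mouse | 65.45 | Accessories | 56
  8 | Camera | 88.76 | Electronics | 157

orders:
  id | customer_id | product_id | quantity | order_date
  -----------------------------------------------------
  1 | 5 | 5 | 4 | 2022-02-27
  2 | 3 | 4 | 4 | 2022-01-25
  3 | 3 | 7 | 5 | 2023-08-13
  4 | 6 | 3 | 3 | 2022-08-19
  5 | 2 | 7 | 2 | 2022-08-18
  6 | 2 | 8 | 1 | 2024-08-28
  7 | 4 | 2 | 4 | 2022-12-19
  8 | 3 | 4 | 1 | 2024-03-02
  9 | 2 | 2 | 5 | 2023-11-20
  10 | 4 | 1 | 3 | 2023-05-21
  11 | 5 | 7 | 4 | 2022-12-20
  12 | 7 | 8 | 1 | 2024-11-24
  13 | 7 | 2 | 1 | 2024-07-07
SELECT customer_id, COUNT(*) AS order_count FROM orders GROUP BY customer_id HAVING COUNT(*) >= 3

Execution result:
customer_id | order_count
2 | 3
3 | 3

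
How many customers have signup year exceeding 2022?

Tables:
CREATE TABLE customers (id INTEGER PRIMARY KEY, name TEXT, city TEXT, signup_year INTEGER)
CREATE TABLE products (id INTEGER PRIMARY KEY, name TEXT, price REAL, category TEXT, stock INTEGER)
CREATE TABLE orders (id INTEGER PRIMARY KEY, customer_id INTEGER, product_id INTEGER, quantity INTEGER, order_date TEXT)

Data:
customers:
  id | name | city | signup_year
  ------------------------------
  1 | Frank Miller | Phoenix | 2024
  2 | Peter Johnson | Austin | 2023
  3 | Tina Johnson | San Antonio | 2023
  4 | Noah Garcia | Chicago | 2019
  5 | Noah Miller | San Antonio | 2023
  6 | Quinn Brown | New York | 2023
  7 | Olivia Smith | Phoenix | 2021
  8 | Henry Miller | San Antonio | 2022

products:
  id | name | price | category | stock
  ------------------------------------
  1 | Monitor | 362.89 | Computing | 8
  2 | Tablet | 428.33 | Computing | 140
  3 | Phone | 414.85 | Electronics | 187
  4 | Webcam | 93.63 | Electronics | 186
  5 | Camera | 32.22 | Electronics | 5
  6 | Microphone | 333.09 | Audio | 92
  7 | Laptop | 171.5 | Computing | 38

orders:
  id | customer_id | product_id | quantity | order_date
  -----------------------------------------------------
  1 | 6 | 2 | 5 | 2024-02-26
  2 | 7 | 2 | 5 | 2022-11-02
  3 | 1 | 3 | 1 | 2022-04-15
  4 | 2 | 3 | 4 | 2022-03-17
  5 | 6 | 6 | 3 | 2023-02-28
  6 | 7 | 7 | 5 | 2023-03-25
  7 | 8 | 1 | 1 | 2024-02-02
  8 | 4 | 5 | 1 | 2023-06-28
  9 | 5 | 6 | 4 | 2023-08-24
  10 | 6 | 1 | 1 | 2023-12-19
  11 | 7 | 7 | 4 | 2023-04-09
SELECT COUNT(*) FROM customers WHERE signup_year > 2022

Execution result:
5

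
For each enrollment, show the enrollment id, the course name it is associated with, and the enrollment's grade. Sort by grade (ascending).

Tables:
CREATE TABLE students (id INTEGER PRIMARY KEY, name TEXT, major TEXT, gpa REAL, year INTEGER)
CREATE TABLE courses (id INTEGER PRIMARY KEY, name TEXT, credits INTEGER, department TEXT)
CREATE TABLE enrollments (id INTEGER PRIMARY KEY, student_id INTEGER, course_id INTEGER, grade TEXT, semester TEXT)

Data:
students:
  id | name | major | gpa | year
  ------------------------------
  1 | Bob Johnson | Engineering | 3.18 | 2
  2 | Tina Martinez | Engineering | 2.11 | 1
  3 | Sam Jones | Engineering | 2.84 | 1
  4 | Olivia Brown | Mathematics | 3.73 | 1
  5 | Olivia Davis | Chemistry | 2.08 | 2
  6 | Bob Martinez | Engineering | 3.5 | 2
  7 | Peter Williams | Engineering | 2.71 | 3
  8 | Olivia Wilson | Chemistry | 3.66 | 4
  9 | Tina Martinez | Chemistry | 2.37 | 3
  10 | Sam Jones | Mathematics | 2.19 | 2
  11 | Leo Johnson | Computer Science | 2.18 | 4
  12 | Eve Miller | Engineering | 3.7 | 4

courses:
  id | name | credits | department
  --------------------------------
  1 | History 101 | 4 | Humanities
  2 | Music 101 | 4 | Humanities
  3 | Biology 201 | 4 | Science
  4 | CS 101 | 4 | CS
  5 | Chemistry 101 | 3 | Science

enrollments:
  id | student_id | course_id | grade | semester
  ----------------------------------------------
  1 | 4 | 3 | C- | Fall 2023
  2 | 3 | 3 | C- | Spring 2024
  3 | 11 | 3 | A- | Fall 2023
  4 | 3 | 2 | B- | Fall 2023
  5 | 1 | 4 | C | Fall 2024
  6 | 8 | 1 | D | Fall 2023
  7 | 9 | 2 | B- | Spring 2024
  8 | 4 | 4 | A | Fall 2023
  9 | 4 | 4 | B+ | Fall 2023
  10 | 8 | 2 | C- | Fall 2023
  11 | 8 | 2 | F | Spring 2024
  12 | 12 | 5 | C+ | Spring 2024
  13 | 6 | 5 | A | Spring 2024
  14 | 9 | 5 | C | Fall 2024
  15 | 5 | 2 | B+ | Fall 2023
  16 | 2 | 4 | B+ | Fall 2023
SELECT c.id, p.name AS course, c.grade FROM enrollments c JOIN courses p ON c.course_id = p.id ORDER BY c.grade ASC

Execution result:
id | course | grade
8 | CS 101 | A
13 | Chemistry 101 | A
3 | Biology 201 | A-
9 | CS 101 | B+
15 | Music 101 | B+
16 | CS 101 | B+
4 | Music 101 | B-
7 | Music 101 | B-
5 | CS 101 | C
14 | Chemistry 101 | C
12 | Chemistry 101 | C+
1 | Biology 201 | C-
2 | Biology 201 | C-
10 | Music 101 | C-
6 | History 101 | D
11 | Music 101 | F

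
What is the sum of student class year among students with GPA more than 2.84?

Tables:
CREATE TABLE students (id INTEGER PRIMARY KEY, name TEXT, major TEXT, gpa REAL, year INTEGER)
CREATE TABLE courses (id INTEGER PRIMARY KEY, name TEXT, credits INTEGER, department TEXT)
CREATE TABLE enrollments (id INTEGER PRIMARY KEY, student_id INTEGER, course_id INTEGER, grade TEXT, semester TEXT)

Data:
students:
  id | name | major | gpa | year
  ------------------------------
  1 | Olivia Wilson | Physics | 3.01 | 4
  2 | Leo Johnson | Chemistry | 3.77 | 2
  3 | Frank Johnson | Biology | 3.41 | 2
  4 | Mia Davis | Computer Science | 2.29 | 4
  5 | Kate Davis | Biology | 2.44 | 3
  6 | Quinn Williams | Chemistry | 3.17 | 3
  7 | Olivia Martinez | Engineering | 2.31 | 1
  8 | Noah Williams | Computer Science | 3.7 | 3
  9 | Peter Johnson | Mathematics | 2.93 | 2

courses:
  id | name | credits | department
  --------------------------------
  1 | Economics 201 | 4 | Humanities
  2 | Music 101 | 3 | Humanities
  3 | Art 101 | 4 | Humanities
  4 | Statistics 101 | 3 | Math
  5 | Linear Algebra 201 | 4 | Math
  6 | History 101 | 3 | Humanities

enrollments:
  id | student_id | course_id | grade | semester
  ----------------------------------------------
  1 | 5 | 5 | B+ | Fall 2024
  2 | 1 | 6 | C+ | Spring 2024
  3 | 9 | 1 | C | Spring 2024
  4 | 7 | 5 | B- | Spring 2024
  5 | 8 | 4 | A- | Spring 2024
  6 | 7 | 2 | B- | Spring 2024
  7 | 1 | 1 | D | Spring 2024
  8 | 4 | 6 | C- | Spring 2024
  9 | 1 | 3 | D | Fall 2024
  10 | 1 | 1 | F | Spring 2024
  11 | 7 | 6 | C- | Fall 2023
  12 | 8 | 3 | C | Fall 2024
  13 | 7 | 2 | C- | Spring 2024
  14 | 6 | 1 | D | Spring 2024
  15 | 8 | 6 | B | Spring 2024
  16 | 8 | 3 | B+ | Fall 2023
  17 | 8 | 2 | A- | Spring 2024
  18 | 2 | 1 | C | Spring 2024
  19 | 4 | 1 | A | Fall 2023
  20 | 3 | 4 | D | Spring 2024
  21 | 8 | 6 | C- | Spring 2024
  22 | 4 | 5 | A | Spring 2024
SELECT SUM(year) FROM students WHERE gpa > 2.84

Execution result:
16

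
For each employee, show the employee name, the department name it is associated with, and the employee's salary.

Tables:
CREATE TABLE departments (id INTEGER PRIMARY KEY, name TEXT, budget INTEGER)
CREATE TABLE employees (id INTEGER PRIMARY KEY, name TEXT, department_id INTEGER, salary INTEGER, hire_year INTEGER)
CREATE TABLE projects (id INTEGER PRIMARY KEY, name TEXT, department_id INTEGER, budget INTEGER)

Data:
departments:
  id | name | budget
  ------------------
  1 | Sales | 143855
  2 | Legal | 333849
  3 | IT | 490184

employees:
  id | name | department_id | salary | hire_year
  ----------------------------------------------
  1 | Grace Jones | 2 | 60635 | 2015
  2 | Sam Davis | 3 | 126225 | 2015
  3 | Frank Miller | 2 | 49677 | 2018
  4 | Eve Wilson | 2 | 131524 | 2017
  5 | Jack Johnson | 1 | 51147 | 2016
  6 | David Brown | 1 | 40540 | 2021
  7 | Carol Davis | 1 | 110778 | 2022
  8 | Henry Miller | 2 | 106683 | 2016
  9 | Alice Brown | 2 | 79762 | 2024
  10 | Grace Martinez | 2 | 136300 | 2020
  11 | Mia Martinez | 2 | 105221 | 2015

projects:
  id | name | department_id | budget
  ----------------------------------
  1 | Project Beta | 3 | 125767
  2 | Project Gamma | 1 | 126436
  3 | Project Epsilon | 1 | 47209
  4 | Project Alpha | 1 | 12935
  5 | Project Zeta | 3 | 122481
SELECT c.name, p.name AS department, c.salary FROM employees c JOIN departments p ON c.department_id = p.id

Execution result:
name | department | salary
Grace Jones | Legal | 60635
Sam Davis | IT | 126225
Frank Miller | Legal | 49677
Eve Wilson | Legal | 131524
Jack Johnson | Sales | 51147
David Brown | Sales | 40540
Carol Davis | Sales | 110778
Henry Miller | Legal | 106683
Alice Brown | Legal | 79762
Grace Martinez | Legal | 136300
Mia Martinez | Legal | 105221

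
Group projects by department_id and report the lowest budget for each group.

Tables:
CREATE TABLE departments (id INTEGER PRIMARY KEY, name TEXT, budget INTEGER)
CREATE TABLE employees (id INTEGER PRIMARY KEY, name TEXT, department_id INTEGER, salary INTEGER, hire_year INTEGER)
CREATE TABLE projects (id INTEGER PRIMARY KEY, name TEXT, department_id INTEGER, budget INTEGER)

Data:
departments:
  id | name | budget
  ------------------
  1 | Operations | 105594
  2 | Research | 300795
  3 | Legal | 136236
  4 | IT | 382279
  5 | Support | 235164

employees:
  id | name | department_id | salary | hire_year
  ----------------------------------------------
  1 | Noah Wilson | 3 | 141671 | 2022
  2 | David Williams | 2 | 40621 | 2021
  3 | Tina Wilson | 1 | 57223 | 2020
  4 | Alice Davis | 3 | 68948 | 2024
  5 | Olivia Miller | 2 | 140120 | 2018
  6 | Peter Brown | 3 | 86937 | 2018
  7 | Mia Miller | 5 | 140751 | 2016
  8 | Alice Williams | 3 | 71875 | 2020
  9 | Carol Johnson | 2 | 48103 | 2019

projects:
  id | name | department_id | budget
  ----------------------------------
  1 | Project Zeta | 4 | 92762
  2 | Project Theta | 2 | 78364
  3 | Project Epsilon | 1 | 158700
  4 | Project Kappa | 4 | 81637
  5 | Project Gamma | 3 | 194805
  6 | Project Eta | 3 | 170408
SELECT department_id, MIN(budget) AS min_budget FROM projects GROUP BY department_id

Execution result:
department_id | min_budget
1 | 158700
2 | 78364
3 | 170408
4 | 81637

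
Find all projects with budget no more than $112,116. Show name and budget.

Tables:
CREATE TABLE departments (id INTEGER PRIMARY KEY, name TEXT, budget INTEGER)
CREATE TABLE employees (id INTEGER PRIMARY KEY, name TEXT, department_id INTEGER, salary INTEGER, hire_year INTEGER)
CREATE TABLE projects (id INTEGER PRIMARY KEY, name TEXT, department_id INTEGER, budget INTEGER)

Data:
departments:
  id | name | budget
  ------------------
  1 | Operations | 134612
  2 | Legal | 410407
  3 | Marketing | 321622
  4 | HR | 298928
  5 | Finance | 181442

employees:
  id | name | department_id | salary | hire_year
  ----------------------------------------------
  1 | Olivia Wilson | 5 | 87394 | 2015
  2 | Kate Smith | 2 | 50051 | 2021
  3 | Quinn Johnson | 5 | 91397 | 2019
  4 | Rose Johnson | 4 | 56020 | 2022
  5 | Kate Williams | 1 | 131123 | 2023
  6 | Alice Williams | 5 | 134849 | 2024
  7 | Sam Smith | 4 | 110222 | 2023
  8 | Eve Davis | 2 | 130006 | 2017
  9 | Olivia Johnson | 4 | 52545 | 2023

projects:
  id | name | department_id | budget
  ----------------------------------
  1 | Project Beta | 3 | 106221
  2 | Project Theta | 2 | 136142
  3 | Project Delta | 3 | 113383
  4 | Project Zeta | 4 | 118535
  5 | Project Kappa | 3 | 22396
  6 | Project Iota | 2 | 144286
SELECT name, budget FROM projects WHERE budget <= 112116

Execution result:
name | budget
Project Beta | 106221
Project Kappa | 22396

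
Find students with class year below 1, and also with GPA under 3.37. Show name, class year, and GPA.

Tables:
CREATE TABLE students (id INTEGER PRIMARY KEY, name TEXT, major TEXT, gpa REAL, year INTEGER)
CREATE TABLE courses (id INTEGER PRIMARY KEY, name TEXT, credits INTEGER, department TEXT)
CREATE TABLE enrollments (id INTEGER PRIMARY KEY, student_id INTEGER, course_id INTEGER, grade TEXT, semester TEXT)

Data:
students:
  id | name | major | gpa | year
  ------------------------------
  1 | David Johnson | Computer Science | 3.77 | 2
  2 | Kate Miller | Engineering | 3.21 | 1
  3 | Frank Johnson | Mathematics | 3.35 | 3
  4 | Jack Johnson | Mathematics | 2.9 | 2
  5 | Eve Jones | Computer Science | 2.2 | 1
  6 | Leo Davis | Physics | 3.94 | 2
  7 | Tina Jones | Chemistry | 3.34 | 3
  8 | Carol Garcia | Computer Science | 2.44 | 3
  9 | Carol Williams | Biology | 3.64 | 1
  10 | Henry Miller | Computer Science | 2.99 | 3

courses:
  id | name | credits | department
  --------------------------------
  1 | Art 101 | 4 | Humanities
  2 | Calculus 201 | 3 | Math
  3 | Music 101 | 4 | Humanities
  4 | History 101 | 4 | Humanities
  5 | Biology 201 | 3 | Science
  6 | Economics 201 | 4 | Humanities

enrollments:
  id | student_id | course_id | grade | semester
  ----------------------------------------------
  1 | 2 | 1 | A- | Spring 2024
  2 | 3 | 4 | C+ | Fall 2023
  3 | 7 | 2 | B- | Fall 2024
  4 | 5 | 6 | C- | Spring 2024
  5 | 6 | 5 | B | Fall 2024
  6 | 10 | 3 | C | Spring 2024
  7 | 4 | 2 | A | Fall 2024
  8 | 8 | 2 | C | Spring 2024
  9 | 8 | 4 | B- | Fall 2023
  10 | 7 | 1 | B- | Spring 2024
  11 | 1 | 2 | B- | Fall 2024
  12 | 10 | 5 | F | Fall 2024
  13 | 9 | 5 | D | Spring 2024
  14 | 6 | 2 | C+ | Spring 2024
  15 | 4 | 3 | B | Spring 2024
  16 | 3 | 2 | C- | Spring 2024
SELECT name, year, gpa FROM students WHERE year < 1 AND gpa < 3.37

Execution result:
(no rows)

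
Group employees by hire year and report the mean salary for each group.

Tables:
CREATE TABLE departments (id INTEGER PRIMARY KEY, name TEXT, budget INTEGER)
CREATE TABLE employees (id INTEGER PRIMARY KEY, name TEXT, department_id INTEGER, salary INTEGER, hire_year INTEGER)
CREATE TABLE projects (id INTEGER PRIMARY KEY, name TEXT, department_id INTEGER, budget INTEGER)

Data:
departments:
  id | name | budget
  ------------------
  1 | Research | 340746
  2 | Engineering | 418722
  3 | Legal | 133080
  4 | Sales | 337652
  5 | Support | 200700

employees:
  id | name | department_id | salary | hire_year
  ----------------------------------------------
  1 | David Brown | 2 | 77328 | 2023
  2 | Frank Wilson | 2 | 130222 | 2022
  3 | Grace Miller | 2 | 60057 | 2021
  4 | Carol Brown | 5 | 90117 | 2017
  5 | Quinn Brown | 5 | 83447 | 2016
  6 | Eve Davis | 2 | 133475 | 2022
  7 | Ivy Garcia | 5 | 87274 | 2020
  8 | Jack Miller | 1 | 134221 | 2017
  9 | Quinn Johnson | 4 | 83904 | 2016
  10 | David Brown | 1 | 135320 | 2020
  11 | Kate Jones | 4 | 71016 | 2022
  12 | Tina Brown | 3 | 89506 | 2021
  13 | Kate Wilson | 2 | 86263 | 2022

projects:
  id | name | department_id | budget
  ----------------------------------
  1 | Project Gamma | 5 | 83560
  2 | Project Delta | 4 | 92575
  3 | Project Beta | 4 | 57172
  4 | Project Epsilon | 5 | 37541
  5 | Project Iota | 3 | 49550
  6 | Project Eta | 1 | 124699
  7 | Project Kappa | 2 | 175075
SELECT hire_year, AVG(salary) AS avg_salary FROM employees GROUP BY hire_year

Execution result:
hire_year | avg_salary
2016 | 83675.50
2017 | 112169.00
2020 | 111297.00
2021 | 74781.50
2022 | 105244.00
2023 | 77328.00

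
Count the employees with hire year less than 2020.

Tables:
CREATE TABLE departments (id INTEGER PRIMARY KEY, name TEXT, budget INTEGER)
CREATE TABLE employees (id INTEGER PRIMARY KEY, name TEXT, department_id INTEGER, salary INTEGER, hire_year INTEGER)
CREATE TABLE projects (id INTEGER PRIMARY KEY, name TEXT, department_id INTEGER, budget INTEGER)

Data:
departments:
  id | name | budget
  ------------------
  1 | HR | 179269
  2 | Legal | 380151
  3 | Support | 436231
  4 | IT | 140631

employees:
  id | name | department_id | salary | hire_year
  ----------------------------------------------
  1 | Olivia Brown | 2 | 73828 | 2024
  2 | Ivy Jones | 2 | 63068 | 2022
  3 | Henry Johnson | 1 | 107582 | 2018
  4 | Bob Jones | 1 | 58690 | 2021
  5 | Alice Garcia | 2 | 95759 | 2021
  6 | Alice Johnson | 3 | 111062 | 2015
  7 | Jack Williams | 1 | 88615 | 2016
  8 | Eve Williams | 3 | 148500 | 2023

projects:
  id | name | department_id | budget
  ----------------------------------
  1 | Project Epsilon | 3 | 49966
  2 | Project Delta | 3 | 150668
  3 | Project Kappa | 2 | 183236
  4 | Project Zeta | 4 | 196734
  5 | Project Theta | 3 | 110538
SELECT COUNT(*) FROM employees WHERE hire_year < 2020

Execution result:
3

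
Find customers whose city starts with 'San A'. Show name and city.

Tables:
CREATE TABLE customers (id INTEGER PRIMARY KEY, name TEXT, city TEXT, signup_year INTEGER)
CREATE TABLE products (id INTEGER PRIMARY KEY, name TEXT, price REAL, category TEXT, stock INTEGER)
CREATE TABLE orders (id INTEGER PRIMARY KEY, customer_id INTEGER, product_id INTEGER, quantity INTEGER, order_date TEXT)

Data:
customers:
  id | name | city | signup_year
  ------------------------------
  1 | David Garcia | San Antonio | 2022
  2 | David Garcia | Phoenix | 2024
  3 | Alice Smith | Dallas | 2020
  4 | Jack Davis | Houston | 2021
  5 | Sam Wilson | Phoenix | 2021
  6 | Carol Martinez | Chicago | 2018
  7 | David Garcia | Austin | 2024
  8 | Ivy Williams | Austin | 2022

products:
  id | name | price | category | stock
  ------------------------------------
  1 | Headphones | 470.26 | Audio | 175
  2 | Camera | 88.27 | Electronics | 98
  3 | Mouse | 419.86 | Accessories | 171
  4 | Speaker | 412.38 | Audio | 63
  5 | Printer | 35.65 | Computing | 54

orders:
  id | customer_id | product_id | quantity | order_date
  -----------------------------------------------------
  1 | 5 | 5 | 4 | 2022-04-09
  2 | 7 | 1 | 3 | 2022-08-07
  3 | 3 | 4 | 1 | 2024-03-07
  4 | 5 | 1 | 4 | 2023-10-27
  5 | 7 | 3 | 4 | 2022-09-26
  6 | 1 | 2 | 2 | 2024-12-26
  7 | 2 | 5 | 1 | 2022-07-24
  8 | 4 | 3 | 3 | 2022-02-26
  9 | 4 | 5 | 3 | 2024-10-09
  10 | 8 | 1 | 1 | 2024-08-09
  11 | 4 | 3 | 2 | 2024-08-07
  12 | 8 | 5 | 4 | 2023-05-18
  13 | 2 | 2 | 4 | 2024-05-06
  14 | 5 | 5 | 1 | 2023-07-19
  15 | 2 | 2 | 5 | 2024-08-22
SELECT name, city FROM customers WHERE city LIKE 'San A%'

Execution result:
name | city
David Garcia | San Antonio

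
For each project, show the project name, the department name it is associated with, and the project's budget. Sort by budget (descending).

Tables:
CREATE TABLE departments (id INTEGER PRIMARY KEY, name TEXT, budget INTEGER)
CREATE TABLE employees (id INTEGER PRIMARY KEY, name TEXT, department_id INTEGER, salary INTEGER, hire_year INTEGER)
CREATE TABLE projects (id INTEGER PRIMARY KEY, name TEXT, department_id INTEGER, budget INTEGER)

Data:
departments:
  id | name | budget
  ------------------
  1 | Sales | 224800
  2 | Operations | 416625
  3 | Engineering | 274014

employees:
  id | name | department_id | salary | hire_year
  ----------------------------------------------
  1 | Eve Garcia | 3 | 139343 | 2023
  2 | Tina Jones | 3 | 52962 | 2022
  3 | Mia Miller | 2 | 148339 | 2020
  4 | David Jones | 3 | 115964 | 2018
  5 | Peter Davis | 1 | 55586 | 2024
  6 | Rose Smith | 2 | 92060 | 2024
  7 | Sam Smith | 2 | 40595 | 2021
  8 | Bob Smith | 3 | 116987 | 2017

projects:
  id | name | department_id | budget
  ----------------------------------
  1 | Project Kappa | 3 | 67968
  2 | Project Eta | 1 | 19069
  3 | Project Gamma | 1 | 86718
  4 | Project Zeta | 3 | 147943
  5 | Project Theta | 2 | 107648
SELECT c.name, p.name AS department, c.budget FROM projects c JOIN departments p ON c.department_id = p.id ORDER BY c.budget DESC

Execution result:
name | department | budget
Project Zeta | Engineering | 147943
Project Theta | Operations | 107648
Project Gamma | Sales | 86718
Project Kappa | Engineering | 67968
Project Eta | Sales | 19069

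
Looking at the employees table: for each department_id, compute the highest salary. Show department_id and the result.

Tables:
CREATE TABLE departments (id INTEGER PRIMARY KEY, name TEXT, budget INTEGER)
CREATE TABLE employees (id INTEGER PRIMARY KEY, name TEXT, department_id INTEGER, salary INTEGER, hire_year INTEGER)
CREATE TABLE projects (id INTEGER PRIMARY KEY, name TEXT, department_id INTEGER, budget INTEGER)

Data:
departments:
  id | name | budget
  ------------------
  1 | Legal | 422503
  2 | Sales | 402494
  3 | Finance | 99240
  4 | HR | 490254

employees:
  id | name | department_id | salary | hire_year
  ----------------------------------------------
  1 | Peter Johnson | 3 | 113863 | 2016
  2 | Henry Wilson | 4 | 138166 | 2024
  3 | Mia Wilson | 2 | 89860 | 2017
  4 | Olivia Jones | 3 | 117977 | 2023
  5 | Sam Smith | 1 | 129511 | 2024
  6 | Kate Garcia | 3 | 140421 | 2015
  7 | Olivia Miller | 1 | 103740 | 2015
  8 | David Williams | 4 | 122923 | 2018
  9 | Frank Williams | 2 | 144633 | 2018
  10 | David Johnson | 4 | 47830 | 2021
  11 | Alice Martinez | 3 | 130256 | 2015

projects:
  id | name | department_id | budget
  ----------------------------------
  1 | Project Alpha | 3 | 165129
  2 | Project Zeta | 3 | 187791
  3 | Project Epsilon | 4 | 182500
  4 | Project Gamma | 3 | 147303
SELECT department_id, MAX(salary) AS max_salary FROM employees GROUP BY department_id

Execution result:
department_id | max_salary
1 | 129511
2 | 144633
3 | 140421
4 | 138166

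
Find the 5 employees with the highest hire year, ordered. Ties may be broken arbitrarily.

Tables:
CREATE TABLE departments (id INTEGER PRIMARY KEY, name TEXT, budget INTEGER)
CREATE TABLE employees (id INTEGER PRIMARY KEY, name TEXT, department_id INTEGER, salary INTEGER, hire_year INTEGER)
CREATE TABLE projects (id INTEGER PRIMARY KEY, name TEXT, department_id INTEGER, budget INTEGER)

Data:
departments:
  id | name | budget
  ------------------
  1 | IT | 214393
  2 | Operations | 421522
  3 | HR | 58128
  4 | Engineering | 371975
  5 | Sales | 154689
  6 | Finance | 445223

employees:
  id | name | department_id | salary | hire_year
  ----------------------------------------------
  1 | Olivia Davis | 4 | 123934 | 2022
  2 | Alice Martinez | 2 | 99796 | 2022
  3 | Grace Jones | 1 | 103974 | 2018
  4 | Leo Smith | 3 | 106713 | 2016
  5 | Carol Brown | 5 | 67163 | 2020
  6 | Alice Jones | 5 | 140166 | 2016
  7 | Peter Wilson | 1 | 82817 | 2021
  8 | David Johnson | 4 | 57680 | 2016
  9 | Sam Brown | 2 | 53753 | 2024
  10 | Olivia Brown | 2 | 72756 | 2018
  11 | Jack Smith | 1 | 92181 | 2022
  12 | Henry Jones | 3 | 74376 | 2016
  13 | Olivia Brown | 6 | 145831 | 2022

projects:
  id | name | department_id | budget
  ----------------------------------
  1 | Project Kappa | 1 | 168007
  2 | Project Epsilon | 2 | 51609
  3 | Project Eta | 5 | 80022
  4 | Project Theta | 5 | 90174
SELECT name, hire_year FROM employees ORDER BY hire_year DESC LIMIT 5

Execution result:
name | hire_year
Sam Brown | 2024
Olivia Davis | 2022
Alice Martinez | 2022
Jack Smith | 2022
Olivia Brown | 2022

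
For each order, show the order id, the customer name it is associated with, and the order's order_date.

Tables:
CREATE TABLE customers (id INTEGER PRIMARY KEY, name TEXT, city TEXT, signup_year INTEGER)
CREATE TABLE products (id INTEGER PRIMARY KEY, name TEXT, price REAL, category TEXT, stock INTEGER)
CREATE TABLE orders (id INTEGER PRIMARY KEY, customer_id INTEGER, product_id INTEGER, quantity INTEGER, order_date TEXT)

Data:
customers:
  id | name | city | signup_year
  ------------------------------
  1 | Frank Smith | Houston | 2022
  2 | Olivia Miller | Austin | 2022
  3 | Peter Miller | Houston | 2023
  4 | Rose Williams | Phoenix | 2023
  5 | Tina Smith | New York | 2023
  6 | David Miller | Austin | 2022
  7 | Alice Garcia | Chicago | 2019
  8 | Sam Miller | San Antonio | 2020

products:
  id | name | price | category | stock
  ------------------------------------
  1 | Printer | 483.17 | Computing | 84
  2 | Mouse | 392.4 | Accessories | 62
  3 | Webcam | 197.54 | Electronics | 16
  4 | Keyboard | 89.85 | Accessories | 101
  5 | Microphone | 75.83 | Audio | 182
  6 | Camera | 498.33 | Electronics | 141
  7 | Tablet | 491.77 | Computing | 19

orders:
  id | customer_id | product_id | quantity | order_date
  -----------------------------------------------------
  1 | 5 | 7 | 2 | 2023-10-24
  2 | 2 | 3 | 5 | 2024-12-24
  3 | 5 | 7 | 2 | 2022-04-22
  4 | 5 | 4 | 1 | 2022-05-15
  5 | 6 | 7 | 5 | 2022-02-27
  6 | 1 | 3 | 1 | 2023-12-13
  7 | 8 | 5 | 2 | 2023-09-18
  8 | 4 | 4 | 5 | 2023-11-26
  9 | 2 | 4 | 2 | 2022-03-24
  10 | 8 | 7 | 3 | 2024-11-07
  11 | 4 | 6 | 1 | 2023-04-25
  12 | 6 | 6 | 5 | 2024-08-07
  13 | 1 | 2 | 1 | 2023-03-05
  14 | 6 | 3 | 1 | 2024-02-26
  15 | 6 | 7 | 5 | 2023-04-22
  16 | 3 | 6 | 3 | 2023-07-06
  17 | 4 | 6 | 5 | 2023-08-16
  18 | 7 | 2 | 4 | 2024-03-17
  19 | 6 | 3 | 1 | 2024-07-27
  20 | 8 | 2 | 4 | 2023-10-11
SELECT c.id, p.name AS customer, c.order_date FROM orders c JOIN customers p ON c.customer_id = p.id

Execution result:
id | customer | order_date
1 | Tina Smith | 2023-10-24
2 | Olivia Miller | 2024-12-24
3 | Tina Smith | 2022-04-22
4 | Tina Smith | 2022-05-15
5 | David Miller | 2022-02-27
6 | Frank Smith | 2023-12-13
7 | Sam Miller | 2023-09-18
8 | Rose Williams | 2023-11-26
9 | Olivia Miller | 2022-03-24
10 | Sam Miller | 2024-11-07
11 | Rose Williams | 2023-04-25
12 | David Miller | 2024-08-07
13 | Frank Smith | 2023-03-05
14 | David Miller | 2024-02-26
15 | David Miller | 2023-04-22
16 | Peter Miller | 2023-07-06
17 | Rose Williams | 2023-08-16
18 | Alice Garcia | 2024-03-17
19 | David Miller | 2024-07-27
20 | Sam Miller | 2023-10-11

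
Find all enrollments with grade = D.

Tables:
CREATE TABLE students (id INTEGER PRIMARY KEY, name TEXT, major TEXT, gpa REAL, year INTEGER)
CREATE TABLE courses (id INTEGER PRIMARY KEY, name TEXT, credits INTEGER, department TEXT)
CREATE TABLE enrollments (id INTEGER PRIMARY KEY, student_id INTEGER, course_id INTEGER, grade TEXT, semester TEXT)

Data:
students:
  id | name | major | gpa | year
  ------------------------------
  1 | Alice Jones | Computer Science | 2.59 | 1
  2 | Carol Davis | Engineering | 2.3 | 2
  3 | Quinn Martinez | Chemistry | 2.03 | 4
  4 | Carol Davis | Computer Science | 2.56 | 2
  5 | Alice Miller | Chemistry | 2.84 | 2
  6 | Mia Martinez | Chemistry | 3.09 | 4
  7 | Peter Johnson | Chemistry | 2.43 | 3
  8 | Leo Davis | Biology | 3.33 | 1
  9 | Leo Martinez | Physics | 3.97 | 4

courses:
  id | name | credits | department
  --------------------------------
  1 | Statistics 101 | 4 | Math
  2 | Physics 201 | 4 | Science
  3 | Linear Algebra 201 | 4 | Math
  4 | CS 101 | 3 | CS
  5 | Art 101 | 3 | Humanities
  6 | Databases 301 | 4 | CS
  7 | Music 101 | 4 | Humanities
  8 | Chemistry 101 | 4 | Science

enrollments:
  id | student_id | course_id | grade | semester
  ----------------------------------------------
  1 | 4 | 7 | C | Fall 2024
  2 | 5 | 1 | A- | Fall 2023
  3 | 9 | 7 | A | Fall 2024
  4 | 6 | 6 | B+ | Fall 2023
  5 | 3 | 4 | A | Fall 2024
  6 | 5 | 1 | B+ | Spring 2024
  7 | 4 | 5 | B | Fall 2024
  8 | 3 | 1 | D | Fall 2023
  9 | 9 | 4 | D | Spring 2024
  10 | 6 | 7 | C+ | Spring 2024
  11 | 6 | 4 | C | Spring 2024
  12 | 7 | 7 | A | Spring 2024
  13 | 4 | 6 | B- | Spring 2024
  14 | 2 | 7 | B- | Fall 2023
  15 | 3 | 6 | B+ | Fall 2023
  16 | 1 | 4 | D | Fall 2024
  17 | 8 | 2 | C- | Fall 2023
SELECT id, grade FROM enrollments WHERE grade = 'D'

Execution result:
id | grade
8 | D
9 | D
16 | D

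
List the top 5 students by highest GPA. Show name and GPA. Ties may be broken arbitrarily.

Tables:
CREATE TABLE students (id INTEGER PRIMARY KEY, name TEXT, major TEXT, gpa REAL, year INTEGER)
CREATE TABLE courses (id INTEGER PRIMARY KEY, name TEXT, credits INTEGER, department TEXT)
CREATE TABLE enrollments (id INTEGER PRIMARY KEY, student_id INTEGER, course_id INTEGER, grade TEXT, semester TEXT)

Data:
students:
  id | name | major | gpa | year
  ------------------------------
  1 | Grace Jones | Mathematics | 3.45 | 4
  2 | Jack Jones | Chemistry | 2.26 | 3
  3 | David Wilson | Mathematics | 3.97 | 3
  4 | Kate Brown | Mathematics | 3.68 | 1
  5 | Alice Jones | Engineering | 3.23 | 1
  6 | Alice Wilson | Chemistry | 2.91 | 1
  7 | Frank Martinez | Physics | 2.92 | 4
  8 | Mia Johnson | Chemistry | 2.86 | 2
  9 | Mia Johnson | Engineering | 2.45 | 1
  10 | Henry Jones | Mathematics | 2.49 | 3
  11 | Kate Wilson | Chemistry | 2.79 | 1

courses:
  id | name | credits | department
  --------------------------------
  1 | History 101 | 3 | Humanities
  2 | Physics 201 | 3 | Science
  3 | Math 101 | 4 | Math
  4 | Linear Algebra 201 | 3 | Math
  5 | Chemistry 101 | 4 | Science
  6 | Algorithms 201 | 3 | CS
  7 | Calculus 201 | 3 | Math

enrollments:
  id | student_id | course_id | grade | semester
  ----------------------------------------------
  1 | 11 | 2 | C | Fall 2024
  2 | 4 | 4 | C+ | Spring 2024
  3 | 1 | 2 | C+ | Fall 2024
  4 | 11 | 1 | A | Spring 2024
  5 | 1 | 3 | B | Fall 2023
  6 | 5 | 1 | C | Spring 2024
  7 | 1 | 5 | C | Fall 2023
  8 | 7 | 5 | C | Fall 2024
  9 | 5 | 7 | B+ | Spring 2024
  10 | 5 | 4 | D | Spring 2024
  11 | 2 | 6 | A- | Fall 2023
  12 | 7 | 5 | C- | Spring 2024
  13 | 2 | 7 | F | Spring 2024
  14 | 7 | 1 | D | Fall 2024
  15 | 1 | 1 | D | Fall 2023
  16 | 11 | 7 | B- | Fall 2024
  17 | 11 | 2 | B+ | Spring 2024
SELECT name, gpa FROM students ORDER BY gpa DESC LIMIT 5

Execution result:
name | gpa
David Wilson | 3.97
Kate Brown | 3.68
Grace Jones | 3.45
Alice Jones | 3.23
Frank Martinez | 2.92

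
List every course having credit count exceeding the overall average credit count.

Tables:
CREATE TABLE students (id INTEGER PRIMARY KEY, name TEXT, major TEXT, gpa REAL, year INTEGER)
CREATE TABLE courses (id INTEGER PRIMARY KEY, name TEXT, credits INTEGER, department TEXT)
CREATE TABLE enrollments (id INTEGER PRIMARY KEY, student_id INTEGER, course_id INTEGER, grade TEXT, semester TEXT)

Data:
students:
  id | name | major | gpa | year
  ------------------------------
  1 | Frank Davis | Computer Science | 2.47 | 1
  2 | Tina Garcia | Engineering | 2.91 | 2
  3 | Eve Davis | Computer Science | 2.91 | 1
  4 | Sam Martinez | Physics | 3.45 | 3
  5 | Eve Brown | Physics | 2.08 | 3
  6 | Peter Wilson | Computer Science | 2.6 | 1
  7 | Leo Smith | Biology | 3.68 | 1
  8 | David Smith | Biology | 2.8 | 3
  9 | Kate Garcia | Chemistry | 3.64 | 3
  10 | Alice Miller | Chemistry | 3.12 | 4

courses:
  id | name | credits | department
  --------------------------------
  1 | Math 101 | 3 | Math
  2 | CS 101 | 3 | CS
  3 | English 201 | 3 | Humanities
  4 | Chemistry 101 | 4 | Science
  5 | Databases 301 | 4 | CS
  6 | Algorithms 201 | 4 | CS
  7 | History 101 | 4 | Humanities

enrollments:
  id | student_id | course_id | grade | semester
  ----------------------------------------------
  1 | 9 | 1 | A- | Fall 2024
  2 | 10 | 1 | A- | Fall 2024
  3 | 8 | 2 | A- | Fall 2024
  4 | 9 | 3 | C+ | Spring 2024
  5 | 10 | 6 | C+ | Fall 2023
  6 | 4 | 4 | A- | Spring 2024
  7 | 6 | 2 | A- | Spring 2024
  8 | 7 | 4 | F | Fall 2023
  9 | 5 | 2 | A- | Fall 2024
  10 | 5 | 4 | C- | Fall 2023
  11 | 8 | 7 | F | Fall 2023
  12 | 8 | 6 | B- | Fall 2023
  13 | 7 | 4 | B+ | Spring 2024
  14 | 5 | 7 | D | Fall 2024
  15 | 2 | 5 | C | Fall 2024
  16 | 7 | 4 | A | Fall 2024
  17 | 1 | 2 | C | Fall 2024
SELECT name, credits FROM courses WHERE credits > (SELECT AVG(credits) FROM courses)

Execution result:
name | credits
Chemistry 101 | 4
Databases 301 | 4
Algorithms 201 | 4
History 101 | 4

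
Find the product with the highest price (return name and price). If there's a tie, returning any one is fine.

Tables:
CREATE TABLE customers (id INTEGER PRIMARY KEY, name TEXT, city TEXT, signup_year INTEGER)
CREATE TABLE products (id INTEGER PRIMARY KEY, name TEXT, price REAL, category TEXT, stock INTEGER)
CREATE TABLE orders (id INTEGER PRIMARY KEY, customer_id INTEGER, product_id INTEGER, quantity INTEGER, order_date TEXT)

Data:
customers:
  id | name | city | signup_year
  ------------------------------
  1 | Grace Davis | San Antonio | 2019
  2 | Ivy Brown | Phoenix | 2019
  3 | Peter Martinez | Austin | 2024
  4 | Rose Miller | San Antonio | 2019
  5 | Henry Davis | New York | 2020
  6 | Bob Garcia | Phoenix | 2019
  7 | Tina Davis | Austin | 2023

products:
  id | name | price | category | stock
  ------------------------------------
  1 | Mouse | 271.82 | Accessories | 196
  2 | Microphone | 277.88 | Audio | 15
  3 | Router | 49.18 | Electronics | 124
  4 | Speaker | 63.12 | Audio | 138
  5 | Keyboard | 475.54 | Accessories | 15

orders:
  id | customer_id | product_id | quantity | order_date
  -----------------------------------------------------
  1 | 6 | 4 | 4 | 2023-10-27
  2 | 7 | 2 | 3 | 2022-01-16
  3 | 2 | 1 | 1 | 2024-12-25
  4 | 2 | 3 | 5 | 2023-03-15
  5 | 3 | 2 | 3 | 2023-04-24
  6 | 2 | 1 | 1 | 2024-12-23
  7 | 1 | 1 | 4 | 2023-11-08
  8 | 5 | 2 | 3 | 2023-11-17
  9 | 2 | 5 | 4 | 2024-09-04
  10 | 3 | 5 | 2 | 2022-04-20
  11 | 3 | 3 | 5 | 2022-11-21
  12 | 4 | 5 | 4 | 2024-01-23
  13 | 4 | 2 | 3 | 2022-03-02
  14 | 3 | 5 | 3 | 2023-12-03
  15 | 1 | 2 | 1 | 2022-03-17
SELECT name, price FROM products ORDER BY price DESC LIMIT 1

Execution result:
name | price
Keyboard | 475.54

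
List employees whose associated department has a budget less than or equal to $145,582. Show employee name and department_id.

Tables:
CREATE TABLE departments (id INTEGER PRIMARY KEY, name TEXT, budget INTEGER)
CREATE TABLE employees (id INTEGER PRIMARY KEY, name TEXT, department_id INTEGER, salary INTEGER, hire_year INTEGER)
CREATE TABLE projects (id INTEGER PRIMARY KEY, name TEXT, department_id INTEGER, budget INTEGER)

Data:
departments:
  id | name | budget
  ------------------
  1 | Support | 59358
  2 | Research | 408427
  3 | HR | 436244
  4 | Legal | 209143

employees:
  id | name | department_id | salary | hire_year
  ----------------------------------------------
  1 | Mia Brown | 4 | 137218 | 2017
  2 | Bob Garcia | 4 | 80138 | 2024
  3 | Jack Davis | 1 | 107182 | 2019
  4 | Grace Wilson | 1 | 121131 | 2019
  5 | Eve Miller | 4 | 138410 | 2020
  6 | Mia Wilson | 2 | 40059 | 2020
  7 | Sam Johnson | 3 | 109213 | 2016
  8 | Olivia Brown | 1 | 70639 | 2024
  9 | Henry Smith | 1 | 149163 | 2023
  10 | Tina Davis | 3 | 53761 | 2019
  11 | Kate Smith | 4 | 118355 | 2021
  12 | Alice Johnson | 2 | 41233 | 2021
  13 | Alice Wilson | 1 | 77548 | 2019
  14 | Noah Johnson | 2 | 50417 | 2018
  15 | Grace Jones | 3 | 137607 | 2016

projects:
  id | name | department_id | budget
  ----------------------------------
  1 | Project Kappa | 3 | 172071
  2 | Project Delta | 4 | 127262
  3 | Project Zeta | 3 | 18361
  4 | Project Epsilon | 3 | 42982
SELECT name, department_id FROM employees WHERE department_id IN (SELECT id FROM departments WHERE budget <= 145582)

Execution result:
name | department_id
Jack Davis | 1
Grace Wilson | 1
Olivia Brown | 1
Henry Smith | 1
Alice Wilson | 1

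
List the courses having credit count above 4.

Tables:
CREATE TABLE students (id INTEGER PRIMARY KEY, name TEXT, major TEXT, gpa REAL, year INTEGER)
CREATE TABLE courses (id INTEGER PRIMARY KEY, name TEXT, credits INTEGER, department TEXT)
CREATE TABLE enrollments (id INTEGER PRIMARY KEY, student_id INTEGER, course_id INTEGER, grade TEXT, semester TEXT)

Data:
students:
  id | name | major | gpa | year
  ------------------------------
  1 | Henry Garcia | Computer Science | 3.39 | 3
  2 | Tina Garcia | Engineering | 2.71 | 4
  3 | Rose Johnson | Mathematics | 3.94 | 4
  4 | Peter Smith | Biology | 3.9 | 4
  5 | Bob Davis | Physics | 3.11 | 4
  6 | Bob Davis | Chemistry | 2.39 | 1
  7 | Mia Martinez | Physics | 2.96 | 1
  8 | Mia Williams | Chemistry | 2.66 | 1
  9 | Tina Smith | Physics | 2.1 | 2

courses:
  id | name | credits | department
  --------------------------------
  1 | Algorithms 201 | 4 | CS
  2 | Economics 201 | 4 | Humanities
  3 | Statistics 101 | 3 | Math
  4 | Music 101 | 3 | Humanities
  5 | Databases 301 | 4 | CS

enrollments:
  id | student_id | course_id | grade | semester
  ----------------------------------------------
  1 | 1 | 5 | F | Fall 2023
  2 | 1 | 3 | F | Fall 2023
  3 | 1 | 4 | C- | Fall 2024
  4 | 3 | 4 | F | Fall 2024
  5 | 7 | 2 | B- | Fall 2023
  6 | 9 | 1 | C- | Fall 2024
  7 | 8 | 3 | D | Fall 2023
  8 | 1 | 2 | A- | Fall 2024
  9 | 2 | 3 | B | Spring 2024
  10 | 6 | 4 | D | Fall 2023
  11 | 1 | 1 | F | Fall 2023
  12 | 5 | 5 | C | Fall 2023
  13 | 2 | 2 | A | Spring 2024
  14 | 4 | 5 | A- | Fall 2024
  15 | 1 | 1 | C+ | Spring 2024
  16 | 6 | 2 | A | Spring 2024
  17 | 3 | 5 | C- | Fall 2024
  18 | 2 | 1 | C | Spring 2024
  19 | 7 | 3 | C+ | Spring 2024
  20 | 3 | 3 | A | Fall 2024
SELECT name, credits FROM courses WHERE credits > 4

Execution result:
(no rows)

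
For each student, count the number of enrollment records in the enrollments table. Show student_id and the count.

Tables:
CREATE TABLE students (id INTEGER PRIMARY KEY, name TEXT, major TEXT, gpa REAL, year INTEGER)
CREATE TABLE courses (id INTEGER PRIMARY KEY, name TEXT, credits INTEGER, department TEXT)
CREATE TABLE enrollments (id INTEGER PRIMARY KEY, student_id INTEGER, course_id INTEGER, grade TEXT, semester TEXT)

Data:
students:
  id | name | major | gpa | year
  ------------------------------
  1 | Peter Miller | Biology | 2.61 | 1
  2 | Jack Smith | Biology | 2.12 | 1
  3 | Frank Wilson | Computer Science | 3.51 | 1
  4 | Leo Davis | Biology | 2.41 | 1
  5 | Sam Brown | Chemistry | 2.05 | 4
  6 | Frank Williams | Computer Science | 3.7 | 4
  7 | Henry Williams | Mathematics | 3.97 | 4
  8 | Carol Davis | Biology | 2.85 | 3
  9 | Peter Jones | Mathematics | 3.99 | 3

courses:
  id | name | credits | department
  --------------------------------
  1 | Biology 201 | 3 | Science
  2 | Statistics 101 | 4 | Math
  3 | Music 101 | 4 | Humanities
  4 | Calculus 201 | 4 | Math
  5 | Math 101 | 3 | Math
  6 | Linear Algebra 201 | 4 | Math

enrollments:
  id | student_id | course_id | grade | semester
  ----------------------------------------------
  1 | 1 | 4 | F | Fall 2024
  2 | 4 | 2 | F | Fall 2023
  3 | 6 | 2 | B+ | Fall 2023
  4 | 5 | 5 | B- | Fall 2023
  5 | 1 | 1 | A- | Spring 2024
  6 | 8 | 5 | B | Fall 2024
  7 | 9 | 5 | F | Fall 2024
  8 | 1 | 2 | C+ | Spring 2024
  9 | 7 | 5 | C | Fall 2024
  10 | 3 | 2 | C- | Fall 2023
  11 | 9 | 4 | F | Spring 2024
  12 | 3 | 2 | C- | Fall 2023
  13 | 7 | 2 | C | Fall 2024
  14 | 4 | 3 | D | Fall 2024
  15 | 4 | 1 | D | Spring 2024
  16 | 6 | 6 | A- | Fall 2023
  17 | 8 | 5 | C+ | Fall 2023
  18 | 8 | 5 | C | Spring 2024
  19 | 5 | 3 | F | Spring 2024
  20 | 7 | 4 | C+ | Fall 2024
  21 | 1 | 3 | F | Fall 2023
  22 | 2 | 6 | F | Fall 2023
SELECT student_id, COUNT(*) AS enrollment_count FROM enrollments GROUP BY student_id

Execution result:
student_id | enrollment_count
1 | 4
2 | 1
3 | 2
4 | 3
5 | 2
6 | 2
7 | 3
8 | 3
9 | 2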